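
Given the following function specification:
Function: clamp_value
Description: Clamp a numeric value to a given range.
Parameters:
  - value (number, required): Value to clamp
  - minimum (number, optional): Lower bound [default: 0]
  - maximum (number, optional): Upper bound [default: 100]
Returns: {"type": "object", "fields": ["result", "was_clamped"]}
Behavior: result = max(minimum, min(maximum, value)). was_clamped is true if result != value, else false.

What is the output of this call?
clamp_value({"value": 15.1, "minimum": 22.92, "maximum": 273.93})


result = max(22.92, min(273.93, 15.1)) = max(22.92, 15.1) = 22.92
was_clamped = (22.92 != 15.1) = true
Output:
{"result": 22.92, "was_clamped": true}


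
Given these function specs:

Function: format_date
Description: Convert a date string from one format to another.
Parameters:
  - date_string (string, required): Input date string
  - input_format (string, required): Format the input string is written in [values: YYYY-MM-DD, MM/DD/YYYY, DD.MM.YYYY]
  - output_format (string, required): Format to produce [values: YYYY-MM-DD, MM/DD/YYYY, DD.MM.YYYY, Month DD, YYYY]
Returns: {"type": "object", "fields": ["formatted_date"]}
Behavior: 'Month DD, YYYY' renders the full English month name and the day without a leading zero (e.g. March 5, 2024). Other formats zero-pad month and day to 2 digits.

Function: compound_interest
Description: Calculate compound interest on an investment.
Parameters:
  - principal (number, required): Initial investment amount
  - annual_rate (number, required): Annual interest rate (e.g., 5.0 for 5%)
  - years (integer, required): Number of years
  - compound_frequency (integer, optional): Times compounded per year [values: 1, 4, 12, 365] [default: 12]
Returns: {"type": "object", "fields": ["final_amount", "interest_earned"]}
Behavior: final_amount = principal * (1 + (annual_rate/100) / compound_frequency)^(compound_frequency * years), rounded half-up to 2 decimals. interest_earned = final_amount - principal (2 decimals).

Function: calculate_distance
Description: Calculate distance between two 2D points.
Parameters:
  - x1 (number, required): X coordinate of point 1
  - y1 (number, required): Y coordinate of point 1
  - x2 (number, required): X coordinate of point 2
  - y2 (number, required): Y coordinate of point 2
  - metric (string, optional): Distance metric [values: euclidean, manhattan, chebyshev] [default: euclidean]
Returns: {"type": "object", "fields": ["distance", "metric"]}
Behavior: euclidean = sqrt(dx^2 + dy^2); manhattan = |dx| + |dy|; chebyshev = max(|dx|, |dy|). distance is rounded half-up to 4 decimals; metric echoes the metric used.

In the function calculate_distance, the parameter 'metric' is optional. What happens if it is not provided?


The calculate_distance spec declares:
  - metric (string, optional): Distance metric [values: euclidean, manhattan, chebyshev] [default: euclidean]
It defaults to euclidean


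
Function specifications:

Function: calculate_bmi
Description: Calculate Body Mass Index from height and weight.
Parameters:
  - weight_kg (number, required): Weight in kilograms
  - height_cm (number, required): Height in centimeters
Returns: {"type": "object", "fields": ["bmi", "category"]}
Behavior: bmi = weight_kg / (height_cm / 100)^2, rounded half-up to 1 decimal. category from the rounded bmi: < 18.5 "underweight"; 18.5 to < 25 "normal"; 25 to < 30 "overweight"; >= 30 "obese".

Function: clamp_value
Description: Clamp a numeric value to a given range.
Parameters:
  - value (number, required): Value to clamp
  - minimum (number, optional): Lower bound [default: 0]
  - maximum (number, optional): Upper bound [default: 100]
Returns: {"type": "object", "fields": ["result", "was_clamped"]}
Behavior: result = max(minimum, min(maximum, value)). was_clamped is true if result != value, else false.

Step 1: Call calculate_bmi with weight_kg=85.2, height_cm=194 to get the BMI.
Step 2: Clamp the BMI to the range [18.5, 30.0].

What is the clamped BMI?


Step 1: calculate_bmi(weight_kg=85.2, height_cm=194)
  height_m = 194 / 100 = 1.94
  bmi = 85.2 / 1.94^2 = 85.2 / 3.7636 = 22.6379 -> 22.6
  18.5 <= 22.6 < 25 -> normal
  -> bmi = 22.6
Step 2: clamp_value(value=22.6, minimum=18.5, maximum=30.0)
  result = max(18.5, min(30.0, 22.6)) = max(18.5, 22.6) = 22.6
  was_clamped = (22.6 != 22.6) = false
  -> result = 22.6
22.6


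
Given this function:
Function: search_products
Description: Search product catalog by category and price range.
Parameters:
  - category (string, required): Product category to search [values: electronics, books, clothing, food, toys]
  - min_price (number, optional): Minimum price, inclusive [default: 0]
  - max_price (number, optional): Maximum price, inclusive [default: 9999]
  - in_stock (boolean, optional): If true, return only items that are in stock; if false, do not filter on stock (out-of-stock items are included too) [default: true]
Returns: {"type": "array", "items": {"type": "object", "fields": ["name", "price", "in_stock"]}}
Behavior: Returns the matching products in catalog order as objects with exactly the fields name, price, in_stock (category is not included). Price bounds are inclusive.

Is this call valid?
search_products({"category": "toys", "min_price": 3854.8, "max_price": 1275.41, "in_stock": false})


Checking all required parameters present and types match... All valid.
Valid


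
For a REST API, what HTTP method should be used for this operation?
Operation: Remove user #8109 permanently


GET = read, POST = create, PUT = update/replace, DELETE = remove
This operation is a removal.
DELETE


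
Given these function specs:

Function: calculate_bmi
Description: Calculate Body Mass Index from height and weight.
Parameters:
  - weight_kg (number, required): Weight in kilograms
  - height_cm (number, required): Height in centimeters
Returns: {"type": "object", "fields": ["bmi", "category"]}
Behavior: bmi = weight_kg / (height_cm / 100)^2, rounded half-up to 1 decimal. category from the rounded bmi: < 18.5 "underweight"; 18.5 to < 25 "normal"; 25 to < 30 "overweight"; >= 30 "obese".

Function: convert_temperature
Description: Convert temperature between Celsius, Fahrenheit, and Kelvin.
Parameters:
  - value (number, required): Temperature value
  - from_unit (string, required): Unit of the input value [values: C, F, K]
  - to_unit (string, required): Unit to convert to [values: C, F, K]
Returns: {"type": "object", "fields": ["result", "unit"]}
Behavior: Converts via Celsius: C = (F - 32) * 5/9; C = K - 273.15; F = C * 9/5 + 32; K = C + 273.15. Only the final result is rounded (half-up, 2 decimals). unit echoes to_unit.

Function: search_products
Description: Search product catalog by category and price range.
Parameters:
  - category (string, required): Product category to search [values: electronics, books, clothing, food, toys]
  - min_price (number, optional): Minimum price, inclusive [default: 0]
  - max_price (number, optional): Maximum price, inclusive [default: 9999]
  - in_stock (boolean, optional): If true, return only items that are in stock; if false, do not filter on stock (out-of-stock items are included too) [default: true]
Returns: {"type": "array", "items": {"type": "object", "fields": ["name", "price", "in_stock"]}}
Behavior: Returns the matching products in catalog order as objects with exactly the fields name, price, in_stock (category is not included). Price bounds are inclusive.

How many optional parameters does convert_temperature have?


Parameters of convert_temperature: value (required), from_unit (required), to_unit (required)
Optional count:
0


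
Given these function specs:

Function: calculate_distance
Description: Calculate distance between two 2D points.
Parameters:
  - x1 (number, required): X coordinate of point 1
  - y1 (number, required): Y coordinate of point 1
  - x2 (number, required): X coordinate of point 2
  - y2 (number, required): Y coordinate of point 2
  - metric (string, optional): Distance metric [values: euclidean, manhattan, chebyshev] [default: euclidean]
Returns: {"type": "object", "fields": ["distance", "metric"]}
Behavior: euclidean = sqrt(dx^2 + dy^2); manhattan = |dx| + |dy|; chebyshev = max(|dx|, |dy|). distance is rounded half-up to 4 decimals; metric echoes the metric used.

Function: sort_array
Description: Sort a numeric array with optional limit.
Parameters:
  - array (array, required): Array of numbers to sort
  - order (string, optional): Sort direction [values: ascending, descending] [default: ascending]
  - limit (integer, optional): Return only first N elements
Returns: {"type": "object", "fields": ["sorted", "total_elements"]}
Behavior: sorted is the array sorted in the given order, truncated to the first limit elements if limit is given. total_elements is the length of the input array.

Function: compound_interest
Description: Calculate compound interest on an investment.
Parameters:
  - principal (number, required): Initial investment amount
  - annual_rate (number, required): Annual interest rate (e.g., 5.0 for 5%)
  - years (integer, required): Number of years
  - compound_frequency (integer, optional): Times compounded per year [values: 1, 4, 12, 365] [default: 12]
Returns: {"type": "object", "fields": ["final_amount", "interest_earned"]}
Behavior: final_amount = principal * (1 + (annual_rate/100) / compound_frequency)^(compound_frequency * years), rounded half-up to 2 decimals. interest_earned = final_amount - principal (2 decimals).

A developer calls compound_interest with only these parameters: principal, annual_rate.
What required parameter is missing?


Required parameters: principal, annual_rate, years
Provided: principal, annual_rate
Missing: years
years


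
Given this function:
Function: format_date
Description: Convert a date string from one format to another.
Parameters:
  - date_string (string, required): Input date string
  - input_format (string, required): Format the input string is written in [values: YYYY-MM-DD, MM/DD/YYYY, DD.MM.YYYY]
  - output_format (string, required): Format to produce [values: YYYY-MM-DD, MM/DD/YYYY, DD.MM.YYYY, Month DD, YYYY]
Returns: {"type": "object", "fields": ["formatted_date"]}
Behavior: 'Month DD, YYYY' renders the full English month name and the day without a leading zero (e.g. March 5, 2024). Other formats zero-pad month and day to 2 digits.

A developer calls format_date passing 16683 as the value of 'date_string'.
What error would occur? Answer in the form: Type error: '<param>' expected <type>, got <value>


Spec: 'date_string' is declared as string; 16683 is an integer.
Type error: 'date_string' expected string, got 16683


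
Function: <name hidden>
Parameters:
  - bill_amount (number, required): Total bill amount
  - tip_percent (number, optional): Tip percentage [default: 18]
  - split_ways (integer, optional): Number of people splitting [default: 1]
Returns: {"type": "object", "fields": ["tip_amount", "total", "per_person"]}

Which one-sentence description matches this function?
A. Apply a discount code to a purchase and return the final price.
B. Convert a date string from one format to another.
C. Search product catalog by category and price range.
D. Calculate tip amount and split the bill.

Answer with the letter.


Parameters bill_amount, tip_percent, split_ways and return ["tip_amount", "total", "per_person"] fit: Calculate tip amount and split the bill.
D


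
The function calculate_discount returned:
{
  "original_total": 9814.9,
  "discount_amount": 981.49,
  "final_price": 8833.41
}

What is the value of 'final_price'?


8833.41


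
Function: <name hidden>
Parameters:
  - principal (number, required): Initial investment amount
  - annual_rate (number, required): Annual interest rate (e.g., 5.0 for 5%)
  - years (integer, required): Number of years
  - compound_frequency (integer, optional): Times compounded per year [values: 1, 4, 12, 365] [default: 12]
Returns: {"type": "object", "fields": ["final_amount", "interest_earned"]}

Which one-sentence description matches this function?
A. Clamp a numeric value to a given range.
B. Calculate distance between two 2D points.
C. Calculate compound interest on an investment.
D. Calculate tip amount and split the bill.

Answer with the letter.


Parameters principal, annual_rate, years, compound_frequency and return ["final_amount", "interest_earned"] fit: Calculate compound interest on an investment.
C


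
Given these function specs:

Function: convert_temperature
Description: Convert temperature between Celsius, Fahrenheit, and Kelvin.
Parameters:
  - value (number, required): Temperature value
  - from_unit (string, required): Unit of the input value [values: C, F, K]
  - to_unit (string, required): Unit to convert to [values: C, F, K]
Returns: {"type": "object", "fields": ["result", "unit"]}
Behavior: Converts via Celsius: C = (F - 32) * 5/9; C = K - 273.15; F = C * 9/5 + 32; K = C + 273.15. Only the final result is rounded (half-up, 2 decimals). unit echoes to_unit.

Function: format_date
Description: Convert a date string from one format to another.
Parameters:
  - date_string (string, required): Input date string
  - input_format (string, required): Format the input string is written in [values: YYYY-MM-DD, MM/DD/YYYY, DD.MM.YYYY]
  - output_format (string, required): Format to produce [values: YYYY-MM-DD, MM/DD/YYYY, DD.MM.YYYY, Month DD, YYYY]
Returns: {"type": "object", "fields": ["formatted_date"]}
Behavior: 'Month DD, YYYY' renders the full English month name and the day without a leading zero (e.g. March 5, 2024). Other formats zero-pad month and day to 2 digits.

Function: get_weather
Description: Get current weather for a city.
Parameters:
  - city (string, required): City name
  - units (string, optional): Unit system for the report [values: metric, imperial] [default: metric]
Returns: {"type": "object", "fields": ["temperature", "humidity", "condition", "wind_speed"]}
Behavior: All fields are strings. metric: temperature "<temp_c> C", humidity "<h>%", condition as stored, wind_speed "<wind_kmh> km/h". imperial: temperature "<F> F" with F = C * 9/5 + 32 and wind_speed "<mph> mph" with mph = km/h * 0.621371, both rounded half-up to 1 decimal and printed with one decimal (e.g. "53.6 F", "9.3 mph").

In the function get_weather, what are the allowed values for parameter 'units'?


The get_weather spec declares:
  - units (string, optional): Unit system for the report [values: metric, imperial] [default: metric]
Allowed values:
metric, imperial


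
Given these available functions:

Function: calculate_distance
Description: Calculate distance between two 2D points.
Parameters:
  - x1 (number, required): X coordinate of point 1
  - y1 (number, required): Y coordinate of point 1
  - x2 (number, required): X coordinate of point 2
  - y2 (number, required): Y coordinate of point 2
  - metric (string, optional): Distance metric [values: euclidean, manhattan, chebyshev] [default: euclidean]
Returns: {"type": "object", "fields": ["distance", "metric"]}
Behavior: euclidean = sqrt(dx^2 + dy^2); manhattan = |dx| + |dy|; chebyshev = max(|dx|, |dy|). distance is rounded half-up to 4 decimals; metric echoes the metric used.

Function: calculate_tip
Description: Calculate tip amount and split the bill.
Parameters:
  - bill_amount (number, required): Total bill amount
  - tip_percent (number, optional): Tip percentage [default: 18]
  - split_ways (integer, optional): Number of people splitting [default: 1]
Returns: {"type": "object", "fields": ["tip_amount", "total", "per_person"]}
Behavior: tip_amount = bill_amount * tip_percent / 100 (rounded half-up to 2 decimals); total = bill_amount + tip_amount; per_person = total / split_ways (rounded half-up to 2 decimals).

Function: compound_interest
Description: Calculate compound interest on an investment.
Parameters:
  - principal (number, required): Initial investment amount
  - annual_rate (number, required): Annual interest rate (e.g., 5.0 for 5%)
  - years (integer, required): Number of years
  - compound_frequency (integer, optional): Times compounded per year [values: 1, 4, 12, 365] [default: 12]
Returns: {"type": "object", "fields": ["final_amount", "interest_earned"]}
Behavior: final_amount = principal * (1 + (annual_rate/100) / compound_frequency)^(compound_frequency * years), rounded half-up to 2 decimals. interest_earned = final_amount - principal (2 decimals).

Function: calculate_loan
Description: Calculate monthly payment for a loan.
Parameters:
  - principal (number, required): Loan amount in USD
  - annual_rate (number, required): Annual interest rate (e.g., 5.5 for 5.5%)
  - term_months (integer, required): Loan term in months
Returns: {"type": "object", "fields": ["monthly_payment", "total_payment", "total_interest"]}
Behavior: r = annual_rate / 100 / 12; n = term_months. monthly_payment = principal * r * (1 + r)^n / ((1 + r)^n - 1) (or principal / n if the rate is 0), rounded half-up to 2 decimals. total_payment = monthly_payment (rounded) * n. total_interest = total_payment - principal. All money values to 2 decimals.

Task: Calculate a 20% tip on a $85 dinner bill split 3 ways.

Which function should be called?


The task needs a function whose description is: Calculate tip amount and split the bill.
calculate_tip


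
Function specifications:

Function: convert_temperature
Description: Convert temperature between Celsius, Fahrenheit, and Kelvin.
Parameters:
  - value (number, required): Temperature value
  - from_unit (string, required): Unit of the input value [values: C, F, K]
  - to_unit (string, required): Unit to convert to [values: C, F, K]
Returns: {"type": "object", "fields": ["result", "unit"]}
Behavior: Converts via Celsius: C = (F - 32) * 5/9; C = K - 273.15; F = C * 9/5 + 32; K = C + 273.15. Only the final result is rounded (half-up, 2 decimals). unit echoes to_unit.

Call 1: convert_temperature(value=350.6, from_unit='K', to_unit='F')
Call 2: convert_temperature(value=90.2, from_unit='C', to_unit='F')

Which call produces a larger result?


Call 1:
  To C: 350.6 - 273.15 = 77.45
  To F: 77.45 * 9/5 + 32 = 171.41
  Round to 2 decimals: 171.41
  -> 171.41 F
Call 2:
  Input already in C: 90.2
  To F: 90.2 * 9/5 + 32 = 194.36
  Round to 2 decimals: 194.36
  -> 194.36 F
Call 2 (194.36 F)


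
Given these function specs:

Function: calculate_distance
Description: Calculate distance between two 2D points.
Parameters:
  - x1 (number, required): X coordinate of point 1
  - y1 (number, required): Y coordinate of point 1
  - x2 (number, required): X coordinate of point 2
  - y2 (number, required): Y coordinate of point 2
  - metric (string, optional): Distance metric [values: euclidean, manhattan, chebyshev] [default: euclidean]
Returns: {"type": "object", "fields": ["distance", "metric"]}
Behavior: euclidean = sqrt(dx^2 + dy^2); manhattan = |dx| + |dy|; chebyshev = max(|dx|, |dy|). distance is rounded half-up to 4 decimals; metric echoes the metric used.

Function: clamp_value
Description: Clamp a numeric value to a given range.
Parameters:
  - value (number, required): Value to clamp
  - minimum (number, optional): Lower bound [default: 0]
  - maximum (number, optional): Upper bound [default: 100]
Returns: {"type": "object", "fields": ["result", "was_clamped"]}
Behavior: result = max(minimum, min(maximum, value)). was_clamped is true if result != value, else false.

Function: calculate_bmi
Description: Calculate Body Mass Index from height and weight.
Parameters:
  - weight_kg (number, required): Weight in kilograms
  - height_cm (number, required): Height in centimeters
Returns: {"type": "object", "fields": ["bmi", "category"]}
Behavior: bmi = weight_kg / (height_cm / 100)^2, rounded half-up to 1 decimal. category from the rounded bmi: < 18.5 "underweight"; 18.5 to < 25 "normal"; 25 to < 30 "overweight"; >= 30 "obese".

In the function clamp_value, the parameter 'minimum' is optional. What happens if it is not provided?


The clamp_value spec declares:
  - minimum (number, optional): Lower bound [default: 0]
It defaults to 0


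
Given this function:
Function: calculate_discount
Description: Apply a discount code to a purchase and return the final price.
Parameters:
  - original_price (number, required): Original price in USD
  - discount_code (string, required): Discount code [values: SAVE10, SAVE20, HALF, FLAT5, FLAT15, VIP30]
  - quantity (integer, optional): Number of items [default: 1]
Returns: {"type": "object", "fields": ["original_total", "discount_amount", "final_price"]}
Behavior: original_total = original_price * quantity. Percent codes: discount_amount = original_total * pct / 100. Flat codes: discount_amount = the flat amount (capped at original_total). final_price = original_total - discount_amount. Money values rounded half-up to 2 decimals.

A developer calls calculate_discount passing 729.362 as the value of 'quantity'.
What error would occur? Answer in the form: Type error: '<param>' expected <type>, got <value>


Spec: 'quantity' is declared as integer; 729.362 is a non-integer number.
Type error: 'quantity' expected integer, got 729.362


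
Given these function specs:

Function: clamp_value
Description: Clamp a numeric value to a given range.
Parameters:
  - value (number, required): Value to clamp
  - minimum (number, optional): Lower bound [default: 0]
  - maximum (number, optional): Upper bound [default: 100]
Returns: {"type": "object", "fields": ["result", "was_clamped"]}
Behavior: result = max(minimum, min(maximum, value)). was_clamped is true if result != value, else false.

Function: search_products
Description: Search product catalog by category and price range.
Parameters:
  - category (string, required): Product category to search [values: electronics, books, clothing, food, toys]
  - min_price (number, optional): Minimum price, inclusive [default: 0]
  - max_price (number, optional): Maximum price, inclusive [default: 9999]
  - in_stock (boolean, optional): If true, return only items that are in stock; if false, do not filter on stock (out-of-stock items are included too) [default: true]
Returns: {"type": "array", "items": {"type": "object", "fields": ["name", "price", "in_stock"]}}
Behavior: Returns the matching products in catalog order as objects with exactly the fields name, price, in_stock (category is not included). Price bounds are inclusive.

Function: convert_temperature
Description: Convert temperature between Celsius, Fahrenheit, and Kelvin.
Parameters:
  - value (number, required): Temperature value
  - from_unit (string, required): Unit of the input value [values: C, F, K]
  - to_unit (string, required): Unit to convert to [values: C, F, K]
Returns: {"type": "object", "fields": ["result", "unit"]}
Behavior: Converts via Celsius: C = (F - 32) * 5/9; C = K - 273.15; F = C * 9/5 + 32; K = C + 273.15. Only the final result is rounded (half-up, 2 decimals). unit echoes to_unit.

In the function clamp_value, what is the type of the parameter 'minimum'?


The clamp_value spec declares:
  - minimum (number, optional): Lower bound [default: 0]
Type:
number


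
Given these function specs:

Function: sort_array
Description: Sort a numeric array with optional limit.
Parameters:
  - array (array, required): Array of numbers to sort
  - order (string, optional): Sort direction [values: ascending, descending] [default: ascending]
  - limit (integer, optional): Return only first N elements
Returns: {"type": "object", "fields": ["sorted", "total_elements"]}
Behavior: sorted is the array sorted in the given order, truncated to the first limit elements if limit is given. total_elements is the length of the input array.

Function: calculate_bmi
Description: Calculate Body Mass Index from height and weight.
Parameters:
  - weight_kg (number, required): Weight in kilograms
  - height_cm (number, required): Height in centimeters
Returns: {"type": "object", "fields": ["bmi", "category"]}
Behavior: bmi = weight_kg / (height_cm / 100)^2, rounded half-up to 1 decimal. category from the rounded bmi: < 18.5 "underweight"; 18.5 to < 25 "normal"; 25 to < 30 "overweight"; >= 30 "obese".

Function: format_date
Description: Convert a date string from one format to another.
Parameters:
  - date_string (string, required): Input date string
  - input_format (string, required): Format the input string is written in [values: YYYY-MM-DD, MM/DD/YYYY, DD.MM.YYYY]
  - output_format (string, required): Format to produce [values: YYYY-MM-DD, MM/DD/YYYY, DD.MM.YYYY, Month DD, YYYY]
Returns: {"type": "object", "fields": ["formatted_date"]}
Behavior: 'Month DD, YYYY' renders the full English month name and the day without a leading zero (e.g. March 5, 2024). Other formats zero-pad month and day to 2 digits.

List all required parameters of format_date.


Parameters of format_date and their required/optional flag:
  date_string: required
  input_format: required
  output_format: required
date_string, input_format, output_format


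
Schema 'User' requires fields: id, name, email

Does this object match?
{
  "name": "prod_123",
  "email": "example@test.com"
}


Checking required fields...
Missing: id
Invalid - missing required field 'id'


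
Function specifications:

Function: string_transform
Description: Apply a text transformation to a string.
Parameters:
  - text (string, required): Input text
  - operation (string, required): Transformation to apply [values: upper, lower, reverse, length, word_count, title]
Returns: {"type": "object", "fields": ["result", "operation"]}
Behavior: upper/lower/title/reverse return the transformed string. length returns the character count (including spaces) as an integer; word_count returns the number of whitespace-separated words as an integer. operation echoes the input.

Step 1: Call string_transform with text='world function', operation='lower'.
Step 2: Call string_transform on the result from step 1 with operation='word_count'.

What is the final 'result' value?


Step 1: string_transform(text='world function', operation='lower')
  -> result = 'world function'
Step 2: string_transform(text='world function', operation='word_count')
  words: world, function -> 2
  -> result = 2
2


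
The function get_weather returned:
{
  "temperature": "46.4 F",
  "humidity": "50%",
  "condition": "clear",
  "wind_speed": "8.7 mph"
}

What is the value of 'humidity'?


50%


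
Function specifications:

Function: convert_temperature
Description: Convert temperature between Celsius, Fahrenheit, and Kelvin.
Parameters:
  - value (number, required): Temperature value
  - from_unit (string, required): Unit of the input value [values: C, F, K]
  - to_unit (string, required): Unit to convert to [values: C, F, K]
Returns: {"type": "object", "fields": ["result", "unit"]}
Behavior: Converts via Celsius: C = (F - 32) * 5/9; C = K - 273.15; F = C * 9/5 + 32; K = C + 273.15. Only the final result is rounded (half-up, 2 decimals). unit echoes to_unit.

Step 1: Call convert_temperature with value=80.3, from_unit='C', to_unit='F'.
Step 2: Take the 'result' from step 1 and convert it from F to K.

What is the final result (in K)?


Step 1: convert_temperature(value=80.3, from_unit=C, to_unit=F)
  Input already in C: 80.3
  To F: 80.3 * 9/5 + 32 = 176.54
  Round to 2 decimals: 176.54
  -> result = 176.54 F
Step 2: convert_temperature(value=176.54, from_unit=F, to_unit=K)
  To C: (176.54 - 32) * 5/9 = 80.3
  To K: 80.3 + 273.15 = 353.45
  Round to 2 decimals: 353.45
  -> result = 353.45 K
353.45 K


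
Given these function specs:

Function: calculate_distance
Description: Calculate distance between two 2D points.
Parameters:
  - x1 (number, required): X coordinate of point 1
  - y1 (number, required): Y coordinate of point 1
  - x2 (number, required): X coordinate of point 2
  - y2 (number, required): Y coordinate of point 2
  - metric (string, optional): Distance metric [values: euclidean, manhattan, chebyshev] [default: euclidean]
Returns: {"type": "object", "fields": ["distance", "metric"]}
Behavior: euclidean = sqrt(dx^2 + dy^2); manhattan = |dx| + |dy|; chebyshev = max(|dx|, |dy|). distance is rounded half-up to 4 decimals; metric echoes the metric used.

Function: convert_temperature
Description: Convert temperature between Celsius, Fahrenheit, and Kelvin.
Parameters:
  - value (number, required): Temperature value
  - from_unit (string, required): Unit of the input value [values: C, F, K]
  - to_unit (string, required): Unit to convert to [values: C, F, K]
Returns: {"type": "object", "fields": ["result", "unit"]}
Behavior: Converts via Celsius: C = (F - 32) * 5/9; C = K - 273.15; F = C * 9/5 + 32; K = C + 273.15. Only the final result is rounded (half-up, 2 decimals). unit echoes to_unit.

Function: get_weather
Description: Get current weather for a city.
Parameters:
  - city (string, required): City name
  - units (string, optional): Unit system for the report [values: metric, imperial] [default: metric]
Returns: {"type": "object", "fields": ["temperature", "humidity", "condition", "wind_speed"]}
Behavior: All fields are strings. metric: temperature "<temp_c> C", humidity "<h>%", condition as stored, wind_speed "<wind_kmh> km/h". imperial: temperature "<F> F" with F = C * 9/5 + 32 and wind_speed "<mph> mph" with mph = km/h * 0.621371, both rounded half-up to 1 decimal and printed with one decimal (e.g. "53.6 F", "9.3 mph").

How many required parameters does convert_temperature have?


Parameters of convert_temperature: value (required), from_unit (required), to_unit (required)
Required count:
3


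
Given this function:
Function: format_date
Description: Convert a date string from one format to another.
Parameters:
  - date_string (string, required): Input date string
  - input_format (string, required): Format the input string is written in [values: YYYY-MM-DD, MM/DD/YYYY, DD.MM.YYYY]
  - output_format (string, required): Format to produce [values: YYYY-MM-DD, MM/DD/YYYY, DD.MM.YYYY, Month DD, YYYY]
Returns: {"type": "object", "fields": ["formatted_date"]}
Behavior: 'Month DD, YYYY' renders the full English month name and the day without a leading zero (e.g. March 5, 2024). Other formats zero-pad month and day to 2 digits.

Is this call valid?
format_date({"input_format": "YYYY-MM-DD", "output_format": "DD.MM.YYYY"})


Checking required parameters...
Missing required parameter: date_string
Invalid - missing required parameter 'date_string'


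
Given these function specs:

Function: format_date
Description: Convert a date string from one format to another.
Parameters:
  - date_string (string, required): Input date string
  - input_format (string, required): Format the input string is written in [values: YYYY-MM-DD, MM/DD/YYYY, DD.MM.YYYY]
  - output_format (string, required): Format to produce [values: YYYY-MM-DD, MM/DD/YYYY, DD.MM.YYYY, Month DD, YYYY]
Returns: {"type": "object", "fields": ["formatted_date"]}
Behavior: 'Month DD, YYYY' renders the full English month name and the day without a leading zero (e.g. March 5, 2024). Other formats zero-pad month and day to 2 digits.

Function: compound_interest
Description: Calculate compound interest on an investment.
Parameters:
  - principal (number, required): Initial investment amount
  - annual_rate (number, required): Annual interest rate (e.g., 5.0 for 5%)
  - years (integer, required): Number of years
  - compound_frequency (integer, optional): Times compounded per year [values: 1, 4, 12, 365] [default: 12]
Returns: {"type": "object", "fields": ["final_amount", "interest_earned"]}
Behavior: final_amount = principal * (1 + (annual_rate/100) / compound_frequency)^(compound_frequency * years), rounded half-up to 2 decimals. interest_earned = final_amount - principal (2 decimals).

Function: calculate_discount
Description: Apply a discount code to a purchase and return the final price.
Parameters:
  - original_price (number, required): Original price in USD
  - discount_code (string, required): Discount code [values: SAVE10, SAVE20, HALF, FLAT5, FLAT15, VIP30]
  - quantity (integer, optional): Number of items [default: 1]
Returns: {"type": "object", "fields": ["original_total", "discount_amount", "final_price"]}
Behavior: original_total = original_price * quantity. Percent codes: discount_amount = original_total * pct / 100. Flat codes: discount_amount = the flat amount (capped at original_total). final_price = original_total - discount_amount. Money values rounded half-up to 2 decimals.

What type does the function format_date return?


The format_date spec declares Returns: {"type": "object", "fields": ["formatted_date"]}
Type:
object


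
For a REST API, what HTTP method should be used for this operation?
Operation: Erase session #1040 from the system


GET = read, POST = create, PUT = update/replace, DELETE = remove
This operation is a removal.
DELETE


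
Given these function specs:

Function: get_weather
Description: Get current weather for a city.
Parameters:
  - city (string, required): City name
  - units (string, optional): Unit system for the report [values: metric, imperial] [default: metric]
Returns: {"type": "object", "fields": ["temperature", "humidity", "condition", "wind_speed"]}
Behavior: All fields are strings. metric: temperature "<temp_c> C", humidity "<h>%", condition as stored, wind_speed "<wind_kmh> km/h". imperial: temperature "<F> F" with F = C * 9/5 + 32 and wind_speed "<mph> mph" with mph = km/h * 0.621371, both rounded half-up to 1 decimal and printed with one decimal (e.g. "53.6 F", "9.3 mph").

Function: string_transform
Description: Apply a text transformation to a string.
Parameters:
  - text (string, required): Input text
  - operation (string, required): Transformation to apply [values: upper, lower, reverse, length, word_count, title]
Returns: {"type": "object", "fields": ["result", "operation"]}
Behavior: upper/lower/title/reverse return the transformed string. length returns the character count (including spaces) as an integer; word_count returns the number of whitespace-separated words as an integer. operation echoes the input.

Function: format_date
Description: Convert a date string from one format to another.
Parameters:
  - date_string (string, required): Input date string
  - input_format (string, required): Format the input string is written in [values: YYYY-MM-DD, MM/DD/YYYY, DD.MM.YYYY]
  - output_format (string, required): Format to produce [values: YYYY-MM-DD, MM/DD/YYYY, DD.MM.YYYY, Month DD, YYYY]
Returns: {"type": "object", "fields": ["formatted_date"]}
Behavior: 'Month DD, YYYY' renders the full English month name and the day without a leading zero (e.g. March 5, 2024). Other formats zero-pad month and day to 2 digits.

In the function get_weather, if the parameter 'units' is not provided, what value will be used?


The get_weather spec declares:
  - units (string, optional): Unit system for the report [values: metric, imperial] [default: metric]
Default:
metric


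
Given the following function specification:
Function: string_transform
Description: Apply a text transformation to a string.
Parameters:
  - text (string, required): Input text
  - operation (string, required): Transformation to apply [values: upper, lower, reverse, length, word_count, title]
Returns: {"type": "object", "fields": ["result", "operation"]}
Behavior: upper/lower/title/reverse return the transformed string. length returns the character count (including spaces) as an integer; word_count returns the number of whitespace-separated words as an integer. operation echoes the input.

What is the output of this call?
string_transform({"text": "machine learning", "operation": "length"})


length counts every character including spaces: 16
Output:
{"result": 16, "operation": "length"}


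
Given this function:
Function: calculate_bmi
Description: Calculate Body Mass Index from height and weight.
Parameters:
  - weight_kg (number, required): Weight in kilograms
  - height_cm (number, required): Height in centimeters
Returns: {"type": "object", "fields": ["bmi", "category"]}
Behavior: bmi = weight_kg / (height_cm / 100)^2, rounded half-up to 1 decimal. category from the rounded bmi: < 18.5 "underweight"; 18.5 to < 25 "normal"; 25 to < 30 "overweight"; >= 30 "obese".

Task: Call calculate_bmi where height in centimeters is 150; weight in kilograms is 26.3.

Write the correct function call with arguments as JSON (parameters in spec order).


Mapping each described value to its parameter name:
  'Height in centimeters' -> height_cm = 150
  'Weight in kilograms' -> weight_kg = 26.3
calculate_bmi({"weight_kg": 26.3, "height_cm": 150})


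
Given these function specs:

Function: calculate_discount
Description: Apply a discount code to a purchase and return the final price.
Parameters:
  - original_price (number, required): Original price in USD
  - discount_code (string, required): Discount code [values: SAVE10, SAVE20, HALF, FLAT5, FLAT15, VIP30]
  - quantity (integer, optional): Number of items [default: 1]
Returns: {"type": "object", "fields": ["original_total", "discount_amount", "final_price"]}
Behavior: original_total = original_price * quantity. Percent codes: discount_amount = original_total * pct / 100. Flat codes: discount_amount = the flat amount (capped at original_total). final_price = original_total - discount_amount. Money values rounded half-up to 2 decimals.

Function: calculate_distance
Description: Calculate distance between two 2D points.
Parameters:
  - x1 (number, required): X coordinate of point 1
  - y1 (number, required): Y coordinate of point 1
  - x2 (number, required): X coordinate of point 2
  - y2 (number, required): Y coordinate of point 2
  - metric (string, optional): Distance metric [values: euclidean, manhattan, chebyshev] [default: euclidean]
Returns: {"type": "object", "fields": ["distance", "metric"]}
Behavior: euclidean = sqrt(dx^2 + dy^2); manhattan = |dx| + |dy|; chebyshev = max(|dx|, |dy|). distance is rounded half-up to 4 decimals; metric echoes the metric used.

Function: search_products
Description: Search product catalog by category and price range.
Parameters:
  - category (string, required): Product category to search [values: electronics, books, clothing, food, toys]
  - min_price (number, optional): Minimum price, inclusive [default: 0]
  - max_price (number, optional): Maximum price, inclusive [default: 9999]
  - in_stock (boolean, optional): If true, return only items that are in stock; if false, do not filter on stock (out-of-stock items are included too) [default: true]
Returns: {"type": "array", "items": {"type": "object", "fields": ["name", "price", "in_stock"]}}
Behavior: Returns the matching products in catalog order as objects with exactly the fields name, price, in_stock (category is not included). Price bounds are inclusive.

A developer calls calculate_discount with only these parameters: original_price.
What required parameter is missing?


Required parameters: original_price, discount_code
Provided: original_price
Missing: discount_code
discount_code


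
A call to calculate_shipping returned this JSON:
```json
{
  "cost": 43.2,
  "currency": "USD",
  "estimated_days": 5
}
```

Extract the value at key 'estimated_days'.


5


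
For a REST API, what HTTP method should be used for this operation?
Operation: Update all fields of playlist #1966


GET = read, POST = create, PUT = update/replace, DELETE = remove
This operation is an update/replace.
PUT


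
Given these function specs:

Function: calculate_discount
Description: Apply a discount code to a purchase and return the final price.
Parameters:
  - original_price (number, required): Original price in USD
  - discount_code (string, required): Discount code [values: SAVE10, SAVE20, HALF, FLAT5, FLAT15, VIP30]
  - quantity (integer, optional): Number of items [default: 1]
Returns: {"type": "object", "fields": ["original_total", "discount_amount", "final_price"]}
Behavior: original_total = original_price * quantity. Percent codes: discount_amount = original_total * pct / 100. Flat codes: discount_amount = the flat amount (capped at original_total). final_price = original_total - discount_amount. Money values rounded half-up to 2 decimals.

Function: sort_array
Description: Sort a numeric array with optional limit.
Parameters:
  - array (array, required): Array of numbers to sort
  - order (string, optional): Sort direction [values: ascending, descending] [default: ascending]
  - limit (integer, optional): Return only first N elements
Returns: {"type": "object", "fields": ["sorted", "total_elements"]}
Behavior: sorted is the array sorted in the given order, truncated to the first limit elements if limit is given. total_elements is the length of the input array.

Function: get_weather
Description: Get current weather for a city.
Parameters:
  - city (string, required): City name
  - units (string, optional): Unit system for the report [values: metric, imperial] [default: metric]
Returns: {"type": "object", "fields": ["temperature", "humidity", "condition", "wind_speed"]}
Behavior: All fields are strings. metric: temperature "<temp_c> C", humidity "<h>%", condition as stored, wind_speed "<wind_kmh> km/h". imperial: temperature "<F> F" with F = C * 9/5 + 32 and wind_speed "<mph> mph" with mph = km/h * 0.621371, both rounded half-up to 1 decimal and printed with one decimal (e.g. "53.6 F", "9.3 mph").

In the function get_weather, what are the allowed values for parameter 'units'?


The get_weather spec declares:
  - units (string, optional): Unit system for the report [values: metric, imperial] [default: metric]
Allowed values:
metric, imperial
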